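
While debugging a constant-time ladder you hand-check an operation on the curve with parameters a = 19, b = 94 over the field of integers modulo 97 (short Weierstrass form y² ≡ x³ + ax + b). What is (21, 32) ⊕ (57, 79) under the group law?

(21, 32) + (57, 79). λ = (79 - 32)/(57 - 21) ≡ 47/36 mod 97. 36⁻¹ ≡ 62 (mod 97), so λ ≡ 4.
  x = λ² - 21 - 57 = 16 - 78 ≡ 35; y = λ·(21 - 35) - 32 ≡ 9. → (35, 9)

(35, 9)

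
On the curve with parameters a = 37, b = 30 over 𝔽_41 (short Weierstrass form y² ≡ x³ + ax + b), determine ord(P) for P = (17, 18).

2P: tangent at (17, 18): λ = (3·17² + 37)/(2·18) ≡ 2/36. 36⁻¹ ≡ 8 (mod 41) since 36·8 = 288 ≡ 1, so λ ≡ 2·8 ≡ 16.
  x = λ² - 17 - 17 = 256 - 34 ≡ 17; y = λ·(17 - 17) - 18 ≡ 23. → (17, 23)
3P: (17, 23) + (17, 18): same x and y₁ ≡ -y₂, so the sum is O.
3P = O, so the order is 3.

3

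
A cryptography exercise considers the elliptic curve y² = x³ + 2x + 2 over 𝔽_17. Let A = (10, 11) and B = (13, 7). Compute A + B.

(10, 11) + (13, 7). λ = (7 - 11)/(13 - 10) ≡ 13/3 mod 17. 3⁻¹ ≡ 6 (mod 17) since 3·6 = 18 ≡ 1, so λ ≡ 10.
  x = λ² - 10 - 13 = 100 - 23 ≡ 9; y = λ·(10 - 9) - 11 ≡ 16. → (9, 16)

(9, 16)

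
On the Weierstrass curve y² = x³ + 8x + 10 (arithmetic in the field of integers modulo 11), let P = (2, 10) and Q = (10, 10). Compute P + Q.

(10, 1)

(2, 10) + (10, 10). λ = (10 - 10)/(10 - 2) ≡ 0/8 mod 11. 8⁻¹ ≡ 7 (mod 11), so λ ≡ 0.
  x = λ² - 2 - 10 = 0 - 12 ≡ 10; y = λ·(2 - 10) - 10 ≡ 1. → (10, 1)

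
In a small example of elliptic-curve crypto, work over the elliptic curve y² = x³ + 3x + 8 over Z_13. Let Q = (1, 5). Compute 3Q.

Repeated addition: build up to 3Q.
2Q: tangent at (1, 5): λ = (3·1² + 3)/(2·5) ≡ 6/10. 10⁻¹ ≡ 4 (mod 13), so λ ≡ 6·4 ≡ 11.
  x = λ² - 1 - 1 = 121 - 2 ≡ 2; y = λ·(1 - 2) - 5 ≡ 10. → (2, 10)
3Q: (2, 10) + (1, 5). λ = (5 - 10)/(1 - 2) ≡ 8/12 mod 13. 12⁻¹ ≡ 12 (mod 13) since 12·12 = 144 ≡ 1, so λ ≡ 5.
  x = λ² - 2 - 1 = 25 - 3 ≡ 9; y = λ·(2 - 9) - 10 ≡ 7. → (9, 7)

(9, 7)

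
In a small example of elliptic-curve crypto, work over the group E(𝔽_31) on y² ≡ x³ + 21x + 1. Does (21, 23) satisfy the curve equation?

no

y² = 23² ≡ 2; x³ + 21x + 1 = 9703 ≡ 0 (mod 31). 2 ≠ 0.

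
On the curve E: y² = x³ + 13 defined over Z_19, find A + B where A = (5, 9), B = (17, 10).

(4, 18)

(5, 9) + (17, 10). λ = (10 - 9)/(17 - 5) ≡ 1/12 mod 19. 12⁻¹ ≡ 8 (mod 19) since 12·8 = 96 ≡ 1, so λ ≡ 8.
  x = λ² - 5 - 17 = 64 - 22 ≡ 4; y = λ·(5 - 4) - 9 ≡ 18. → (4, 18)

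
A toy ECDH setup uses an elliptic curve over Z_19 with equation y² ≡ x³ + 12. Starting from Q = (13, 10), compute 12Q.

Double-and-add on 12 = (1100)₂. Start with Q = (13, 10) for the leading 1-bit.
double: tangent at (13, 10): λ = (3·13² + 0)/(2·10) ≡ 13/1. 1⁻¹ ≡ 1 (mod 19), so λ ≡ 13·1 ≡ 13.
  x = λ² - 13 - 13 = 169 - 26 ≡ 10; y = λ·(13 - 10) - 10 ≡ 10. → (10, 10)
add Q: (10, 10) + (13, 10). λ = (10 - 10)/(13 - 10) ≡ 0/3 mod 19. 3⁻¹ ≡ 13 (mod 19), so λ ≡ 0.
  x = λ² - 10 - 13 = 0 - 23 ≡ 15; y = λ·(10 - 15) - 10 ≡ 9. → (15, 9)
double: tangent at (15, 9): λ = (3·15² + 0)/(2·9) ≡ 10/18. 18⁻¹ ≡ 18 (mod 19), so λ ≡ 10·18 ≡ 9.
  x = λ² - 15 - 15 = 81 - 30 ≡ 13; y = λ·(15 - 13) - 9 ≡ 9. → (13, 9)
double: tangent at (13, 9): λ = (3·13² + 0)/(2·9) ≡ 13/18. 18⁻¹ ≡ 18 (mod 19), so λ ≡ 13·18 ≡ 6.
  x = λ² - 13 - 13 = 36 - 26 ≡ 10; y = λ·(13 - 10) - 9 ≡ 9. → (10, 9)

(10, 9)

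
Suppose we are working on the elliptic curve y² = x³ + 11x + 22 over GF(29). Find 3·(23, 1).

Write P = (23, 1).
Repeated addition: build up to 3P.
2P: tangent at (23, 1): λ = (3·23² + 11)/(2·1) ≡ 3/2. 2⁻¹ ≡ 15 (mod 29), so λ ≡ 3·15 ≡ 16.
  x = λ² - 23 - 23 = 256 - 46 ≡ 7; y = λ·(23 - 7) - 1 ≡ 23. → (7, 23)
3P: (7, 23) + (23, 1). λ = (1 - 23)/(23 - 7) ≡ 7/16 mod 29. 16⁻¹ ≡ 20 (mod 29) since 16·20 = 320 ≡ 1, so λ ≡ 24.
  x = λ² - 7 - 23 = 576 - 30 ≡ 24; y = λ·(7 - 24) - 23 ≡ 4. → (24, 4)

(24, 4)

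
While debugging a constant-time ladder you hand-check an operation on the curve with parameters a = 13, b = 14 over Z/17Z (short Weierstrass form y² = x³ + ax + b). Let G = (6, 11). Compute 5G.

(6, 6)

Double-and-add on 5 = (101)₂. Start with G = (6, 11) for the leading 1-bit.
double: tangent at (6, 11): λ = (3·6² + 13)/(2·11) ≡ 2/5. 5⁻¹ ≡ 7 (mod 17), so λ ≡ 2·7 ≡ 14.
  x = λ² - 6 - 6 = 196 - 12 ≡ 14; y = λ·(6 - 14) - 11 ≡ 13. → (14, 13)
double: tangent at (14, 13): λ = (3·14² + 13)/(2·13) ≡ 6/9. 9⁻¹ ≡ 2 (mod 17) since 9·2 = 18 ≡ 1, so λ ≡ 6·2 ≡ 12.
  x = λ² - 14 - 14 = 144 - 28 ≡ 14; y = λ·(14 - 14) - 13 ≡ 4. → (14, 4)
add G: (14, 4) + (6, 11). λ = (11 - 4)/(6 - 14) ≡ 7/9 mod 17. 9⁻¹ ≡ 2 (mod 17), so λ ≡ 14.
  x = λ² - 14 - 6 = 196 - 20 ≡ 6; y = λ·(14 - 6) - 4 ≡ 6. → (6, 6)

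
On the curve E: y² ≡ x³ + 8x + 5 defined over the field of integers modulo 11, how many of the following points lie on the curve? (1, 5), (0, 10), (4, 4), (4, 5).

(1, 5): 5² ≡ 3, rhs ≡ 3 → on.
(0, 10): 10² ≡ 1, rhs ≡ 5 → off.
(4, 4): 4² ≡ 5, rhs ≡ 2 → off.
(4, 5): 5² ≡ 3, rhs ≡ 2 → off.

1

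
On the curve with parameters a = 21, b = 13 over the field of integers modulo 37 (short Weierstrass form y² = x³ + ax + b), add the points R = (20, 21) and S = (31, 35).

(13, 35)

(20, 21) + (31, 35). λ = (35 - 21)/(31 - 20) ≡ 14/11 mod 37. 11⁻¹ ≡ 27 (mod 37), so λ ≡ 8.
  x = λ² - 20 - 31 = 64 - 51 ≡ 13; y = λ·(20 - 13) - 21 ≡ 35. → (13, 35)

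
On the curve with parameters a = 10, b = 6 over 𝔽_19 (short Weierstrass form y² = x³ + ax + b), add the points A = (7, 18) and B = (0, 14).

(7, 18) + (0, 14). λ = (14 - 18)/(0 - 7) ≡ 15/12 mod 19. 12⁻¹ ≡ 8 (mod 19) since 12·8 = 96 ≡ 1, so λ ≡ 6.
  x = λ² - 7 - 0 = 36 - 7 ≡ 10; y = λ·(7 - 10) - 18 ≡ 2. → (10, 2)

(10, 2)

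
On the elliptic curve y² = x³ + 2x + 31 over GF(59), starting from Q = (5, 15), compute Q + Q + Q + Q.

Double-and-add on 4 = (100)₂. Start with Q = (5, 15) for the leading 1-bit.
double: tangent at (5, 15): λ = (3·5² + 2)/(2·15) ≡ 18/30. 30⁻¹ ≡ 2 (mod 59), so λ ≡ 18·2 ≡ 36.
  x = λ² - 5 - 5 = 1296 - 10 ≡ 47; y = λ·(5 - 47) - 15 ≡ 7. → (47, 7)
double: tangent at (47, 7): λ = (3·47² + 2)/(2·7) ≡ 21/14. 14⁻¹ ≡ 38 (mod 59) since 14·38 = 532 ≡ 1, so λ ≡ 21·38 ≡ 31.
  x = λ² - 47 - 47 = 961 - 94 ≡ 41; y = λ·(47 - 41) - 7 ≡ 2. → (41, 2)

(41, 2)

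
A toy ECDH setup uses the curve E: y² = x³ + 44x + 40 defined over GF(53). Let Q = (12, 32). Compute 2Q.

tangent at (12, 32): λ = (3·12² + 44)/(2·32) ≡ 52/11. 11⁻¹ ≡ 29 (mod 53), so λ ≡ 52·29 ≡ 24.
  x = λ² - 12 - 12 = 576 - 24 ≡ 22; y = λ·(12 - 22) - 32 ≡ 46. → (22, 46)

(22, 46)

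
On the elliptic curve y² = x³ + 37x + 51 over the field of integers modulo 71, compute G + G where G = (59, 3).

(30, 51)

tangent at (59, 3): λ = (3·59² + 37)/(2·3) ≡ 43/6. 6⁻¹ ≡ 12 (mod 71) since 6·12 = 72 ≡ 1, so λ ≡ 43·12 ≡ 19.
  x = λ² - 59 - 59 = 361 - 118 ≡ 30; y = λ·(59 - 30) - 3 ≡ 51. → (30, 51)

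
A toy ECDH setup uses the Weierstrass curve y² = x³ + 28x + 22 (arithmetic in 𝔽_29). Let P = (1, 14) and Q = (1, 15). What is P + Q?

O

The two points share x = 1 and their y-coordinates satisfy 14 + 15 ≡ 0 (mod 29), so they are inverses. Their sum is 𝒪.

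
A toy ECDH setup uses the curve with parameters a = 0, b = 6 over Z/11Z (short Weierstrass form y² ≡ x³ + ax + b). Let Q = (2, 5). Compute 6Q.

(3, 0)

Double-and-add on 6 = (110)₂. Start with Q = (2, 5) for the leading 1-bit.
double: tangent at (2, 5): λ = (3·2² + 0)/(2·5) ≡ 1/10. 10⁻¹ ≡ 10 (mod 11) since 10·10 = 100 ≡ 1, so λ ≡ 1·10 ≡ 10.
  x = λ² - 2 - 2 = 100 - 4 ≡ 8; y = λ·(2 - 8) - 5 ≡ 1. → (8, 1)
add Q: (8, 1) + (2, 5). λ = (5 - 1)/(2 - 8) ≡ 4/5 mod 11. 5⁻¹ ≡ 9 (mod 11), so λ ≡ 3.
  x = λ² - 8 - 2 = 9 - 10 ≡ 10; y = λ·(8 - 10) - 1 ≡ 4. → (10, 4)
double: tangent at (10, 4): λ = (3·10² + 0)/(2·4) ≡ 3/8. 8⁻¹ ≡ 7 (mod 11), so λ ≡ 3·7 ≡ 10.
  x = λ² - 10 - 10 = 100 - 20 ≡ 3; y = λ·(10 - 3) - 4 ≡ 0. → (3, 0)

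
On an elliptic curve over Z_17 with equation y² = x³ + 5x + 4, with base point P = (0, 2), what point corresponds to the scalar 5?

Double-and-add on 5 = (101)₂. Start with P = (0, 2) for the leading 1-bit.
double: tangent at (0, 2): λ = (3·0² + 5)/(2·2) ≡ 5/4. 4⁻¹ ≡ 13 (mod 17), so λ ≡ 5·13 ≡ 14.
  x = λ² - 0 - 0 = 196 - 0 ≡ 9; y = λ·(0 - 9) - 2 ≡ 8. → (9, 8)
double: tangent at (9, 8): λ = (3·9² + 5)/(2·8) ≡ 10/16. 16⁻¹ ≡ 16 (mod 17), so λ ≡ 10·16 ≡ 7.
  x = λ² - 9 - 9 = 49 - 18 ≡ 14; y = λ·(9 - 14) - 8 ≡ 8. → (14, 8)
add P: (14, 8) + (0, 2). λ = (2 - 8)/(0 - 14) ≡ 11/3 mod 17. 3⁻¹ ≡ 6 (mod 17) since 3·6 = 18 ≡ 1, so λ ≡ 15.
  x = λ² - 14 - 0 = 225 - 14 ≡ 7; y = λ·(14 - 7) - 8 ≡ 12. → (7, 12)

(7, 12)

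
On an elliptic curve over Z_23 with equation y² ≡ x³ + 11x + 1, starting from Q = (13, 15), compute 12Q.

(0, 1)

Repeated addition: build up to 12Q.
2Q: tangent at (13, 15): λ = (3·13² + 11)/(2·15) ≡ 12/7. 7⁻¹ ≡ 10 (mod 23), so λ ≡ 12·10 ≡ 5.
  x = λ² - 13 - 13 = 25 - 26 ≡ 22; y = λ·(13 - 22) - 15 ≡ 9. → (22, 9)
3Q: (22, 9) + (13, 15). λ = (15 - 9)/(13 - 22) ≡ 6/14 mod 23. 14⁻¹ ≡ 5 (mod 23), so λ ≡ 7.
  x = λ² - 22 - 13 = 49 - 35 ≡ 14; y = λ·(22 - 14) - 9 ≡ 1. → (14, 1)
4Q: (14, 1) + (13, 15). λ = (15 - 1)/(13 - 14) ≡ 14/22 mod 23. 22⁻¹ ≡ 22 (mod 23) since 22·22 = 484 ≡ 1, so λ ≡ 9.
  x = λ² - 14 - 13 = 81 - 27 ≡ 8; y = λ·(14 - 8) - 1 ≡ 7. → (8, 7)
5Q: (8, 7) + (13, 15). λ = (15 - 7)/(13 - 8) ≡ 8/5 mod 23. 5⁻¹ ≡ 14 (mod 23) since 5·14 = 70 ≡ 1, so λ ≡ 20.
  x = λ² - 8 - 13 = 400 - 21 ≡ 11; y = λ·(8 - 11) - 7 ≡ 2. → (11, 2)
6Q: (11, 2) + (13, 15). λ = (15 - 2)/(13 - 11) ≡ 13/2 mod 23. 2⁻¹ ≡ 12 (mod 23), so λ ≡ 18.
  x = λ² - 11 - 13 = 324 - 24 ≡ 1; y = λ·(11 - 1) - 2 ≡ 17. → (1, 17)
7Q: (1, 17) + (13, 15). λ = (15 - 17)/(13 - 1) ≡ 21/12 mod 23. 12⁻¹ ≡ 2 (mod 23), so λ ≡ 19.
  x = λ² - 1 - 13 = 361 - 14 ≡ 2; y = λ·(1 - 2) - 17 ≡ 10. → (2, 10)
8Q: (2, 10) + (13, 15). λ = (15 - 10)/(13 - 2) ≡ 5/11 mod 23. 11⁻¹ ≡ 21 (mod 23) since 11·21 = 231 ≡ 1, so λ ≡ 13.
  x = λ² - 2 - 13 = 169 - 15 ≡ 16; y = λ·(2 - 16) - 10 ≡ 15. → (16, 15)
9Q: (16, 15) + (13, 15). λ = (15 - 15)/(13 - 16) ≡ 0/20 mod 23. 20⁻¹ ≡ 15 (mod 23) since 20·15 = 300 ≡ 1, so λ ≡ 0.
  x = λ² - 16 - 13 = 0 - 29 ≡ 17; y = λ·(16 - 17) - 15 ≡ 8. → (17, 8)
10Q: (17, 8) + (13, 15). λ = (15 - 8)/(13 - 17) ≡ 7/19 mod 23. 19⁻¹ ≡ 17 (mod 23), so λ ≡ 4.
  x = λ² - 17 - 13 = 16 - 30 ≡ 9; y = λ·(17 - 9) - 8 ≡ 1. → (9, 1)
11Q: (9, 1) + (13, 15). λ = (15 - 1)/(13 - 9) ≡ 14/4 mod 23. 4⁻¹ ≡ 6 (mod 23) since 4·6 = 24 ≡ 1, so λ ≡ 15.
  x = λ² - 9 - 13 = 225 - 22 ≡ 19; y = λ·(9 - 19) - 1 ≡ 10. → (19, 10)
12Q: (19, 10) + (13, 15). λ = (15 - 10)/(13 - 19) ≡ 5/17 mod 23. 17⁻¹ ≡ 19 (mod 23), so λ ≡ 3.
  x = λ² - 19 - 13 = 9 - 32 ≡ 0; y = λ·(19 - 0) - 10 ≡ 1. → (0, 1)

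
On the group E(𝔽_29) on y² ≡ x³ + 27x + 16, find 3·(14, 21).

(11, 7)

Write G = (14, 21).
Repeated addition: build up to 3G.
2G: tangent at (14, 21): λ = (3·14² + 27)/(2·21) ≡ 6/13. 13⁻¹ ≡ 9 (mod 29), so λ ≡ 6·9 ≡ 25.
  x = λ² - 14 - 14 = 625 - 28 ≡ 17; y = λ·(14 - 17) - 21 ≡ 20. → (17, 20)
3G: (17, 20) + (14, 21). λ = (21 - 20)/(14 - 17) ≡ 1/26 mod 29. 26⁻¹ ≡ 19 (mod 29) since 26·19 = 494 ≡ 1, so λ ≡ 19.
  x = λ² - 17 - 14 = 361 - 31 ≡ 11; y = λ·(17 - 11) - 20 ≡ 7. → (11, 7)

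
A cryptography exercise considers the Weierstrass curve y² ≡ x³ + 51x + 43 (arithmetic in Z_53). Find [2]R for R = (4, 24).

tangent at (4, 24): λ = (3·4² + 51)/(2·24) ≡ 46/48. 48⁻¹ ≡ 21 (mod 53) since 48·21 = 1008 ≡ 1, so λ ≡ 46·21 ≡ 12.
  x = λ² - 4 - 4 = 144 - 8 ≡ 30; y = λ·(4 - 30) - 24 ≡ 35. → (30, 35)

(30, 35)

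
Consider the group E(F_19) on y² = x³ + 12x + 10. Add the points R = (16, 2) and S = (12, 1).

(16, 2) + (12, 1). λ = (1 - 2)/(12 - 16) ≡ 18/15 mod 19. 15⁻¹ ≡ 14 (mod 19), so λ ≡ 5.
  x = λ² - 16 - 12 = 25 - 28 ≡ 16; y = λ·(16 - 16) - 2 ≡ 17. → (16, 17)

(16, 17)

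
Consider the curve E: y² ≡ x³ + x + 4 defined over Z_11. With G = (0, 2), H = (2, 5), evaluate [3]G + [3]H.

O

First 3G:
Repeated addition: build up to 3G.
2G: tangent at (0, 2): λ = (3·0² + 1)/(2·2) ≡ 1/4. 4⁻¹ ≡ 3 (mod 11), so λ ≡ 1·3 ≡ 3.
  x = λ² - 0 - 0 = 9 - 0 ≡ 9; y = λ·(0 - 9) - 2 ≡ 4. → (9, 4)
3G: (9, 4) + (0, 2). λ = (2 - 4)/(0 - 9) ≡ 9/2 mod 11. 2⁻¹ ≡ 6 (mod 11) since 2·6 = 12 ≡ 1, so λ ≡ 10.
  x = λ² - 9 - 0 = 100 - 9 ≡ 3; y = λ·(9 - 3) - 4 ≡ 1. → (3, 1)
3G = (3, 1).
Next 3H:
Repeated addition: build up to 3H.
2H: tangent at (2, 5): λ = (3·2² + 1)/(2·5) ≡ 2/10. 10⁻¹ ≡ 10 (mod 11), so λ ≡ 2·10 ≡ 9.
  x = λ² - 2 - 2 = 81 - 4 ≡ 0; y = λ·(2 - 0) - 5 ≡ 2. → (0, 2)
3H: (0, 2) + (2, 5). λ = (5 - 2)/(2 - 0) ≡ 3/2 mod 11. 2⁻¹ ≡ 6 (mod 11), so λ ≡ 7.
  x = λ² - 0 - 2 = 49 - 2 ≡ 3; y = λ·(0 - 3) - 2 ≡ 10. → (3, 10)
3H = (3, 10).
Finally 3G + 3H:
(3, 1) + (3, 10): same x and y₁ ≡ -y₂, so the sum is O.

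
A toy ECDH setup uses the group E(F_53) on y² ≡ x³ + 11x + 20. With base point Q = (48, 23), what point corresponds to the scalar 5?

(32, 42)

Double-and-add on 5 = (101)₂. Start with Q = (48, 23) for the leading 1-bit.
double: tangent at (48, 23): λ = (3·48² + 11)/(2·23) ≡ 33/46. 46⁻¹ ≡ 15 (mod 53) since 46·15 = 690 ≡ 1, so λ ≡ 33·15 ≡ 18.
  x = λ² - 48 - 48 = 324 - 96 ≡ 16; y = λ·(48 - 16) - 23 ≡ 23. → (16, 23)
double: tangent at (16, 23): λ = (3·16² + 11)/(2·23) ≡ 37/46. 46⁻¹ ≡ 15 (mod 53) since 46·15 = 690 ≡ 1, so λ ≡ 37·15 ≡ 25.
  x = λ² - 16 - 16 = 625 - 32 ≡ 10; y = λ·(16 - 10) - 23 ≡ 21. → (10, 21)
add Q: (10, 21) + (48, 23). λ = (23 - 21)/(48 - 10) ≡ 2/38 mod 53. 38⁻¹ ≡ 7 (mod 53), so λ ≡ 14.
  x = λ² - 10 - 48 = 196 - 58 ≡ 32; y = λ·(10 - 32) - 21 ≡ 42. → (32, 42)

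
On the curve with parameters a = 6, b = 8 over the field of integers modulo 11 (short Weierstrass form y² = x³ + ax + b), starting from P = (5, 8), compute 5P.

Repeated addition: build up to 5P.
2P: tangent at (5, 8): λ = (3·5² + 6)/(2·8) ≡ 4/5. 5⁻¹ ≡ 9 (mod 11) since 5·9 = 45 ≡ 1, so λ ≡ 4·9 ≡ 3.
  x = λ² - 5 - 5 = 9 - 10 ≡ 10; y = λ·(5 - 10) - 8 ≡ 10. → (10, 10)
3P: (10, 10) + (5, 8). λ = (8 - 10)/(5 - 10) ≡ 9/6 mod 11. 6⁻¹ ≡ 2 (mod 11), so λ ≡ 7.
  x = λ² - 10 - 5 = 49 - 15 ≡ 1; y = λ·(10 - 1) - 10 ≡ 9. → (1, 9)
4P: (1, 9) + (5, 8). λ = (8 - 9)/(5 - 1) ≡ 10/4 mod 11. 4⁻¹ ≡ 3 (mod 11) since 4·3 = 12 ≡ 1, so λ ≡ 8.
  x = λ² - 1 - 5 = 64 - 6 ≡ 3; y = λ·(1 - 3) - 9 ≡ 8. → (3, 8)
5P: (3, 8) + (5, 8). λ = (8 - 8)/(5 - 3) ≡ 0/2 mod 11. 2⁻¹ ≡ 6 (mod 11) since 2·6 = 12 ≡ 1, so λ ≡ 0.
  x = λ² - 3 - 5 = 0 - 8 ≡ 3; y = λ·(3 - 3) - 8 ≡ 3. → (3, 3)

(3, 3)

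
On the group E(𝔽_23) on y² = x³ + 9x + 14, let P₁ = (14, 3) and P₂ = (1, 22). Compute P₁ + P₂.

(10, 0)

(14, 3) + (1, 22). λ = (22 - 3)/(1 - 14) ≡ 19/10 mod 23. 10⁻¹ ≡ 7 (mod 23) since 10·7 = 70 ≡ 1, so λ ≡ 18.
  x = λ² - 14 - 1 = 324 - 15 ≡ 10; y = λ·(14 - 10) - 3 ≡ 0. → (10, 0)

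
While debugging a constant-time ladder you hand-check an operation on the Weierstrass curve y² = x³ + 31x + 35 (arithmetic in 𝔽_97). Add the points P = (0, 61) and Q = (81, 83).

(77, 57)

(0, 61) + (81, 83). λ = (83 - 61)/(81 - 0) ≡ 22/81 mod 97. 81⁻¹ ≡ 6 (mod 97), so λ ≡ 35.
  x = λ² - 0 - 81 = 1225 - 81 ≡ 77; y = λ·(0 - 77) - 61 ≡ 57. → (77, 57)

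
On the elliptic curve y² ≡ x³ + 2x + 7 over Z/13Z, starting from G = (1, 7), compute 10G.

(10, 0)

Double-and-add on 10 = (1010)₂. Start with G = (1, 7) for the leading 1-bit.
double: tangent at (1, 7): λ = (3·1² + 2)/(2·7) ≡ 5/1. 1⁻¹ ≡ 1 (mod 13), so λ ≡ 5·1 ≡ 5.
  x = λ² - 1 - 1 = 25 - 2 ≡ 10; y = λ·(1 - 10) - 7 ≡ 0. → (10, 0)
double: (10, 0) + (10, 0): same x and y₁ ≡ -y₂, so the sum is O.
add G: O + (1, 7) = (1, 7) (identity).
double: tangent at (1, 7): λ = (3·1² + 2)/(2·7) ≡ 5/1. 1⁻¹ ≡ 1 (mod 13), so λ ≡ 5·1 ≡ 5.
  x = λ² - 1 - 1 = 25 - 2 ≡ 10; y = λ·(1 - 10) - 7 ≡ 0. → (10, 0)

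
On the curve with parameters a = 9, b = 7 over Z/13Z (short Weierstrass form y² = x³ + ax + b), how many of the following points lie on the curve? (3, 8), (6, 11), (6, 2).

(3, 8): 8² ≡ 12, rhs ≡ 9 → off.
(6, 11): 11² ≡ 4, rhs ≡ 4 → on.
(6, 2): 2² ≡ 4, rhs ≡ 4 → on.

2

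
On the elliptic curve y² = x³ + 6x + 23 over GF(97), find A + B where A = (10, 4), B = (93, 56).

(85, 39)

(10, 4) + (93, 56). λ = (56 - 4)/(93 - 10) ≡ 52/83 mod 97. 83⁻¹ ≡ 90 (mod 97), so λ ≡ 24.
  x = λ² - 10 - 93 = 576 - 103 ≡ 85; y = λ·(10 - 85) - 4 ≡ 39. → (85, 39)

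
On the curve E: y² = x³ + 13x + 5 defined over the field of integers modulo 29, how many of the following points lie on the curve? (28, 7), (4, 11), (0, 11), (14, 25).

3

(28, 7): 7² ≡ 20, rhs ≡ 20 → on.
(4, 11): 11² ≡ 5, rhs ≡ 5 → on.
(0, 11): 11² ≡ 5, rhs ≡ 5 → on.
(14, 25): 25² ≡ 16, rhs ≡ 2 → off.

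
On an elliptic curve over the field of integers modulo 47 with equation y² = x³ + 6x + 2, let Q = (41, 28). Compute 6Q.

(10, 34)

Repeated addition: build up to 6Q.
2Q: tangent at (41, 28): λ = (3·41² + 6)/(2·28) ≡ 20/9. 9⁻¹ ≡ 21 (mod 47), so λ ≡ 20·21 ≡ 44.
  x = λ² - 41 - 41 = 1936 - 82 ≡ 21; y = λ·(41 - 21) - 28 ≡ 6. → (21, 6)
3Q: (21, 6) + (41, 28). λ = (28 - 6)/(41 - 21) ≡ 22/20 mod 47. 20⁻¹ ≡ 40 (mod 47), so λ ≡ 34.
  x = λ² - 21 - 41 = 1156 - 62 ≡ 13; y = λ·(21 - 13) - 6 ≡ 31. → (13, 31)
4Q: (13, 31) + (41, 28). λ = (28 - 31)/(41 - 13) ≡ 44/28 mod 47. 28⁻¹ ≡ 42 (mod 47), so λ ≡ 15.
  x = λ² - 13 - 41 = 225 - 54 ≡ 30; y = λ·(13 - 30) - 31 ≡ 43. → (30, 43)
5Q: (30, 43) + (41, 28). λ = (28 - 43)/(41 - 30) ≡ 32/11 mod 47. 11⁻¹ ≡ 30 (mod 47), so λ ≡ 20.
  x = λ² - 30 - 41 = 400 - 71 ≡ 0; y = λ·(30 - 0) - 43 ≡ 40. → (0, 40)
6Q: (0, 40) + (41, 28). λ = (28 - 40)/(41 - 0) ≡ 35/41 mod 47. 41⁻¹ ≡ 39 (mod 47), so λ ≡ 2.
  x = λ² - 0 - 41 = 4 - 41 ≡ 10; y = λ·(0 - 10) - 40 ≡ 34. → (10, 34)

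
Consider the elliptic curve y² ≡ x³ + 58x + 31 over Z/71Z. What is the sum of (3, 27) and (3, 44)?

The two points share x = 3 and their y-coordinates satisfy 27 + 44 ≡ 0 (mod 71), so they are inverses. Their sum is 𝒪.

O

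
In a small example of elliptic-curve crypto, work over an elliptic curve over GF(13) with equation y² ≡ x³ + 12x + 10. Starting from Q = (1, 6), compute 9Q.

(1, 6)

Double-and-add on 9 = (1001)₂. Start with Q = (1, 6) for the leading 1-bit.
double: tangent at (1, 6): λ = (3·1² + 12)/(2·6) ≡ 2/12. 12⁻¹ ≡ 12 (mod 13) since 12·12 = 144 ≡ 1, so λ ≡ 2·12 ≡ 11.
  x = λ² - 1 - 1 = 121 - 2 ≡ 2; y = λ·(1 - 2) - 6 ≡ 9. → (2, 9)
double: tangent at (2, 9): λ = (3·2² + 12)/(2·9) ≡ 11/5. 5⁻¹ ≡ 8 (mod 13), so λ ≡ 11·8 ≡ 10.
  x = λ² - 2 - 2 = 100 - 4 ≡ 5; y = λ·(2 - 5) - 9 ≡ 0. → (5, 0)
double: (5, 0) + (5, 0): same x and y₁ ≡ -y₂, so the sum is the point at infinity.
add Q: the point at infinity + (1, 6) = (1, 6) (identity).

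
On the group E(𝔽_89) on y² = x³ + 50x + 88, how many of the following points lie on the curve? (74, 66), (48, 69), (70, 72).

(74, 66): 66² ≡ 84, rhs ≡ 57 → off.
(48, 69): 69² ≡ 44, rhs ≡ 50 → off.
(70, 72): 72² ≡ 22, rhs ≡ 22 → on.

1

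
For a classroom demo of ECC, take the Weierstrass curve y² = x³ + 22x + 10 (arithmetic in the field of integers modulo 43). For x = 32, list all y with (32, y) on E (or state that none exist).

none

x³ + 22x + 10 = 33482 ≡ 28 (mod 43).
28 is a non-residue mod 43; no y exists.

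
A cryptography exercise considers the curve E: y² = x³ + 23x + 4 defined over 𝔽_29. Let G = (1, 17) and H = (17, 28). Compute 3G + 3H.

First 3G:
Repeated addition: build up to 3G.
2G: tangent at (1, 17): λ = (3·1² + 23)/(2·17) ≡ 26/5. 5⁻¹ ≡ 6 (mod 29), so λ ≡ 26·6 ≡ 11.
  x = λ² - 1 - 1 = 121 - 2 ≡ 3; y = λ·(1 - 3) - 17 ≡ 19. → (3, 19)
3G: (3, 19) + (1, 17). λ = (17 - 19)/(1 - 3) ≡ 27/27 mod 29. 27⁻¹ ≡ 14 (mod 29), so λ ≡ 1.
  x = λ² - 3 - 1 = 1 - 4 ≡ 26; y = λ·(3 - 26) - 19 ≡ 16. → (26, 16)
3G = (26, 16).
Next 3H:
Repeated addition: build up to 3H.
2H: tangent at (17, 28): λ = (3·17² + 23)/(2·28) ≡ 20/27. 27⁻¹ ≡ 14 (mod 29), so λ ≡ 20·14 ≡ 19.
  x = λ² - 17 - 17 = 361 - 34 ≡ 8; y = λ·(17 - 8) - 28 ≡ 27. → (8, 27)
3H: (8, 27) + (17, 28). λ = (28 - 27)/(17 - 8) ≡ 1/9 mod 29. 9⁻¹ ≡ 13 (mod 29), so λ ≡ 13.
  x = λ² - 8 - 17 = 169 - 25 ≡ 28; y = λ·(8 - 28) - 27 ≡ 3. → (28, 3)
3H = (28, 3).
Finally 3G + 3H:
(26, 16) + (28, 3). λ = (3 - 16)/(28 - 26) ≡ 16/2 mod 29. 2⁻¹ ≡ 15 (mod 29) since 2·15 = 30 ≡ 1, so λ ≡ 8.
  x = λ² - 26 - 28 = 64 - 54 ≡ 10; y = λ·(26 - 10) - 16 ≡ 25. → (10, 25)

(10, 25)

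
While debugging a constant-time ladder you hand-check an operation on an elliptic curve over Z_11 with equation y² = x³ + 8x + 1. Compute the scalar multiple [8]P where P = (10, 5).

Double-and-add on 8 = (1000)₂. Start with P = (10, 5) for the leading 1-bit.
double: tangent at (10, 5): λ = (3·10² + 8)/(2·5) ≡ 0/10. 10⁻¹ ≡ 10 (mod 11) since 10·10 = 100 ≡ 1, so λ ≡ 0·10 ≡ 0.
  x = λ² - 10 - 10 = 0 - 20 ≡ 2; y = λ·(10 - 2) - 5 ≡ 6. → (2, 6)
double: tangent at (2, 6): λ = (3·2² + 8)/(2·6) ≡ 9/1. 1⁻¹ ≡ 1 (mod 11) since 1·1 = 1 ≡ 1, so λ ≡ 9·1 ≡ 9.
  x = λ² - 2 - 2 = 81 - 4 ≡ 0; y = λ·(2 - 0) - 6 ≡ 1. → (0, 1)
double: tangent at (0, 1): λ = (3·0² + 8)/(2·1) ≡ 8/2. 2⁻¹ ≡ 6 (mod 11) since 2·6 = 12 ≡ 1, so λ ≡ 8·6 ≡ 4.
  x = λ² - 0 - 0 = 16 - 0 ≡ 5; y = λ·(0 - 5) - 1 ≡ 1. → (5, 1)

(5, 1)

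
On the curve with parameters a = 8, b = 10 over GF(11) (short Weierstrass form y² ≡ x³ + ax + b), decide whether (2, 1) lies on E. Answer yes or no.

yes

y² = 1² ≡ 1; x³ + 8x + 10 = 34 ≡ 1 (mod 11). 1 = 1.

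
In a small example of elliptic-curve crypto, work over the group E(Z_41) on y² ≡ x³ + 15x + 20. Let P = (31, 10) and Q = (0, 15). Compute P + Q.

(31, 10) + (0, 15). λ = (15 - 10)/(0 - 31) ≡ 5/10 mod 41. 10⁻¹ ≡ 37 (mod 41) since 10·37 = 370 ≡ 1, so λ ≡ 21.
  x = λ² - 31 - 0 = 441 - 31 ≡ 0; y = λ·(31 - 0) - 10 ≡ 26. → (0, 26)

(0, 26)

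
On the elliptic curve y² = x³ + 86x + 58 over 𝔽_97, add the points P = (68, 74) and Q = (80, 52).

(68, 74) + (80, 52). λ = (52 - 74)/(80 - 68) ≡ 75/12 mod 97. 12⁻¹ ≡ 89 (mod 97), so λ ≡ 79.
  x = λ² - 68 - 80 = 6241 - 148 ≡ 79; y = λ·(68 - 79) - 74 ≡ 27. → (79, 27)

(79, 27)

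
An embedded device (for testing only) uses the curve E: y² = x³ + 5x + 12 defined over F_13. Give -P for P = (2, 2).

(2, 11)

-(2, 2) = (2, -2 mod 13) = (2, 11).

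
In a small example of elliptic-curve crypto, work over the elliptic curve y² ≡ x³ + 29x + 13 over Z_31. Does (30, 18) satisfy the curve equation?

y² = 18² ≡ 14; x³ + 29x + 13 = 27883 ≡ 14 (mod 31). 14 = 14.

yes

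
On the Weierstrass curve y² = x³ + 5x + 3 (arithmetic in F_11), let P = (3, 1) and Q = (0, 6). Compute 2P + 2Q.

First 2P:
Repeated addition: build up to 2P.
2P: tangent at (3, 1): λ = (3·3² + 5)/(2·1) ≡ 10/2. 2⁻¹ ≡ 6 (mod 11), so λ ≡ 10·6 ≡ 5.
  x = λ² - 3 - 3 = 25 - 6 ≡ 8; y = λ·(3 - 8) - 1 ≡ 7. → (8, 7)
2P = (8, 7).
Next 2Q:
Repeated addition: build up to 2Q.
2Q: tangent at (0, 6): λ = (3·0² + 5)/(2·6) ≡ 5/1. 1⁻¹ ≡ 1 (mod 11), so λ ≡ 5·1 ≡ 5.
  x = λ² - 0 - 0 = 25 - 0 ≡ 3; y = λ·(0 - 3) - 6 ≡ 1. → (3, 1)
2Q = (3, 1).
Finally 2P + 2Q:
(8, 7) + (3, 1). λ = (1 - 7)/(3 - 8) ≡ 5/6 mod 11. 6⁻¹ ≡ 2 (mod 11), so λ ≡ 10.
  x = λ² - 8 - 3 = 100 - 11 ≡ 1; y = λ·(8 - 1) - 7 ≡ 8. → (1, 8)

(1, 8)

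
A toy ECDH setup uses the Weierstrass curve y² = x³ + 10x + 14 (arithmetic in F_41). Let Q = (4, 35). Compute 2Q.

(37, 22)

tangent at (4, 35): λ = (3·4² + 10)/(2·35) ≡ 17/29. 29⁻¹ ≡ 17 (mod 41), so λ ≡ 17·17 ≡ 2.
  x = λ² - 4 - 4 = 4 - 8 ≡ 37; y = λ·(4 - 37) - 35 ≡ 22. → (37, 22)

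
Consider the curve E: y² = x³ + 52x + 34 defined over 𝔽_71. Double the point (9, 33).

tangent at (9, 33): λ = (3·9² + 52)/(2·33) ≡ 11/66. 66⁻¹ ≡ 14 (mod 71) since 66·14 = 924 ≡ 1, so λ ≡ 11·14 ≡ 12.
  x = λ² - 9 - 9 = 144 - 18 ≡ 55; y = λ·(9 - 55) - 33 ≡ 54. → (55, 54)

(55, 54)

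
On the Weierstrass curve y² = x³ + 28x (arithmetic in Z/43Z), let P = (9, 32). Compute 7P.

(23, 13)

Double-and-add on 7 = (111)₂. Start with P = (9, 32) for the leading 1-bit.
double: tangent at (9, 32): λ = (3·9² + 28)/(2·32) ≡ 13/21. 21⁻¹ ≡ 41 (mod 43), so λ ≡ 13·41 ≡ 17.
  x = λ² - 9 - 9 = 289 - 18 ≡ 13; y = λ·(9 - 13) - 32 ≡ 29. → (13, 29)
add P: (13, 29) + (9, 32). λ = (32 - 29)/(9 - 13) ≡ 3/39 mod 43. 39⁻¹ ≡ 32 (mod 43), so λ ≡ 10.
  x = λ² - 13 - 9 = 100 - 22 ≡ 35; y = λ·(13 - 35) - 29 ≡ 9. → (35, 9)
double: tangent at (35, 9): λ = (3·35² + 28)/(2·9) ≡ 5/18. 18⁻¹ ≡ 12 (mod 43), so λ ≡ 5·12 ≡ 17.
  x = λ² - 35 - 35 = 289 - 70 ≡ 4; y = λ·(35 - 4) - 9 ≡ 2. → (4, 2)
add P: (4, 2) + (9, 32). λ = (32 - 2)/(9 - 4) ≡ 30/5 mod 43. 5⁻¹ ≡ 26 (mod 43), so λ ≡ 6.
  x = λ² - 4 - 9 = 36 - 13 ≡ 23; y = λ·(4 - 23) - 2 ≡ 13. → (23, 13)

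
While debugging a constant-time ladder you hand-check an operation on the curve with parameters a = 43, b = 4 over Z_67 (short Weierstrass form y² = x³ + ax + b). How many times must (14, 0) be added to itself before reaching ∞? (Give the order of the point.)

2

2P: (14, 0) + (14, 0): same x and y₁ ≡ -y₂, so the sum is ∞.
2P = ∞, so the order is 2.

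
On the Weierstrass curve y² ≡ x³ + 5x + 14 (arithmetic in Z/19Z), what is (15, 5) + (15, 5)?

tangent at (15, 5): λ = (3·15² + 5)/(2·5) ≡ 15/10. 10⁻¹ ≡ 2 (mod 19), so λ ≡ 15·2 ≡ 11.
  x = λ² - 15 - 15 = 121 - 30 ≡ 15; y = λ·(15 - 15) - 5 ≡ 14. → (15, 14)

(15, 14)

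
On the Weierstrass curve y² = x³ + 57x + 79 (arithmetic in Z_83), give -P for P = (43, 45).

(43, 38)

-(43, 45) = (43, -45 mod 83) = (43, 38).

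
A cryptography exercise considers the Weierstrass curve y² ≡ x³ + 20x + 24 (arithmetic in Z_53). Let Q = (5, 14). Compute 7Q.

Double-and-add on 7 = (111)₂. Start with Q = (5, 14) for the leading 1-bit.
double: tangent at (5, 14): λ = (3·5² + 20)/(2·14) ≡ 42/28. 28⁻¹ ≡ 36 (mod 53), so λ ≡ 42·36 ≡ 28.
  x = λ² - 5 - 5 = 784 - 10 ≡ 32; y = λ·(5 - 32) - 14 ≡ 25. → (32, 25)
add Q: (32, 25) + (5, 14). λ = (14 - 25)/(5 - 32) ≡ 42/26 mod 53. 26⁻¹ ≡ 51 (mod 53) since 26·51 = 1326 ≡ 1, so λ ≡ 22.
  x = λ² - 32 - 5 = 484 - 37 ≡ 23; y = λ·(32 - 23) - 25 ≡ 14. → (23, 14)
double: tangent at (23, 14): λ = (3·23² + 20)/(2·14) ≡ 17/28. 28⁻¹ ≡ 36 (mod 53), so λ ≡ 17·36 ≡ 29.
  x = λ² - 23 - 23 = 841 - 46 ≡ 0; y = λ·(23 - 0) - 14 ≡ 17. → (0, 17)
add Q: (0, 17) + (5, 14). λ = (14 - 17)/(5 - 0) ≡ 50/5 mod 53. 5⁻¹ ≡ 32 (mod 53), so λ ≡ 10.
  x = λ² - 0 - 5 = 100 - 5 ≡ 42; y = λ·(0 - 42) - 17 ≡ 40. → (42, 40)

(42, 40)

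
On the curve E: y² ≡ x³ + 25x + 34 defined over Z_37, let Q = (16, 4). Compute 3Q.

(15, 11)

Repeated addition: build up to 3Q.
2Q: tangent at (16, 4): λ = (3·16² + 25)/(2·4) ≡ 16/8. 8⁻¹ ≡ 14 (mod 37), so λ ≡ 16·14 ≡ 2.
  x = λ² - 16 - 16 = 4 - 32 ≡ 9; y = λ·(16 - 9) - 4 ≡ 10. → (9, 10)
3Q: (9, 10) + (16, 4). λ = (4 - 10)/(16 - 9) ≡ 31/7 mod 37. 7⁻¹ ≡ 16 (mod 37), so λ ≡ 15.
  x = λ² - 9 - 16 = 225 - 25 ≡ 15; y = λ·(9 - 15) - 10 ≡ 11. → (15, 11)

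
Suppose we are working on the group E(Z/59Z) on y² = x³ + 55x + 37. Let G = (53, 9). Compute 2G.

(33, 41)

tangent at (53, 9): λ = (3·53² + 55)/(2·9) ≡ 45/18. 18⁻¹ ≡ 23 (mod 59) since 18·23 = 414 ≡ 1, so λ ≡ 45·23 ≡ 32.
  x = λ² - 53 - 53 = 1024 - 106 ≡ 33; y = λ·(53 - 33) - 9 ≡ 41. → (33, 41)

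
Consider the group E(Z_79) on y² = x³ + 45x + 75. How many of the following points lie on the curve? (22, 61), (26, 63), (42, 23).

2

(22, 61): 61² ≡ 8, rhs ≡ 21 → off.
(26, 63): 63² ≡ 19, rhs ≡ 19 → on.
(42, 23): 23² ≡ 55, rhs ≡ 55 → on.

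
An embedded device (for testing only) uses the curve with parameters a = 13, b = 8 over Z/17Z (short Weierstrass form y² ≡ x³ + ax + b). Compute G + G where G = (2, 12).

tangent at (2, 12): λ = (3·2² + 13)/(2·12) ≡ 8/7. 7⁻¹ ≡ 5 (mod 17) since 7·5 = 35 ≡ 1, so λ ≡ 8·5 ≡ 6.
  x = λ² - 2 - 2 = 36 - 4 ≡ 15; y = λ·(2 - 15) - 12 ≡ 12. → (15, 12)

(15, 12)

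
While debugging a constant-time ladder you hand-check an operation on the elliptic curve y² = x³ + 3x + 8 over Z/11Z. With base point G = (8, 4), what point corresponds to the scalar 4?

(6, 0)

Double-and-add on 4 = (100)₂. Start with G = (8, 4) for the leading 1-bit.
double: tangent at (8, 4): λ = (3·8² + 3)/(2·4) ≡ 8/8. 8⁻¹ ≡ 7 (mod 11) since 8·7 = 56 ≡ 1, so λ ≡ 8·7 ≡ 1.
  x = λ² - 8 - 8 = 1 - 16 ≡ 7; y = λ·(8 - 7) - 4 ≡ 8. → (7, 8)
double: tangent at (7, 8): λ = (3·7² + 3)/(2·8) ≡ 7/5. 5⁻¹ ≡ 9 (mod 11) since 5·9 = 45 ≡ 1, so λ ≡ 7·9 ≡ 8.
  x = λ² - 7 - 7 = 64 - 14 ≡ 6; y = λ·(7 - 6) - 8 ≡ 0. → (6, 0)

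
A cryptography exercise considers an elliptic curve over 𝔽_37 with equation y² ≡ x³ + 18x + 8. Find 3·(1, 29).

Write Q = (1, 29).
Repeated addition: build up to 3Q.
2Q: tangent at (1, 29): λ = (3·1² + 18)/(2·29) ≡ 21/21. 21⁻¹ ≡ 30 (mod 37) since 21·30 = 630 ≡ 1, so λ ≡ 21·30 ≡ 1.
  x = λ² - 1 - 1 = 1 - 2 ≡ 36; y = λ·(1 - 36) - 29 ≡ 10. → (36, 10)
3Q: (36, 10) + (1, 29). λ = (29 - 10)/(1 - 36) ≡ 19/2 mod 37. 2⁻¹ ≡ 19 (mod 37), so λ ≡ 28.
  x = λ² - 36 - 1 = 784 - 37 ≡ 7; y = λ·(36 - 7) - 10 ≡ 25. → (7, 25)

(7, 25)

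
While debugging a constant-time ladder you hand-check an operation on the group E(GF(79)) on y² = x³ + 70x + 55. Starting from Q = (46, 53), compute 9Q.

(30, 77)

Repeated addition: build up to 9Q.
2Q: tangent at (46, 53): λ = (3·46² + 70)/(2·53) ≡ 19/27. 27⁻¹ ≡ 41 (mod 79), so λ ≡ 19·41 ≡ 68.
  x = λ² - 46 - 46 = 4624 - 92 ≡ 29; y = λ·(46 - 29) - 53 ≡ 76. → (29, 76)
3Q: (29, 76) + (46, 53). λ = (53 - 76)/(46 - 29) ≡ 56/17 mod 79. 17⁻¹ ≡ 14 (mod 79), so λ ≡ 73.
  x = λ² - 29 - 46 = 5329 - 75 ≡ 40; y = λ·(29 - 40) - 76 ≡ 69. → (40, 69)
4Q: (40, 69) + (46, 53). λ = (53 - 69)/(46 - 40) ≡ 63/6 mod 79. 6⁻¹ ≡ 66 (mod 79) since 6·66 = 396 ≡ 1, so λ ≡ 50.
  x = λ² - 40 - 46 = 2500 - 86 ≡ 44; y = λ·(40 - 44) - 69 ≡ 47. → (44, 47)
5Q: (44, 47) + (46, 53). λ = (53 - 47)/(46 - 44) ≡ 6/2 mod 79. 2⁻¹ ≡ 40 (mod 79) since 2·40 = 80 ≡ 1, so λ ≡ 3.
  x = λ² - 44 - 46 = 9 - 90 ≡ 77; y = λ·(44 - 77) - 47 ≡ 12. → (77, 12)
6Q: (77, 12) + (46, 53). λ = (53 - 12)/(46 - 77) ≡ 41/48 mod 79. 48⁻¹ ≡ 28 (mod 79), so λ ≡ 42.
  x = λ² - 77 - 46 = 1764 - 123 ≡ 61; y = λ·(77 - 61) - 12 ≡ 28. → (61, 28)
7Q: (61, 28) + (46, 53). λ = (53 - 28)/(46 - 61) ≡ 25/64 mod 79. 64⁻¹ ≡ 21 (mod 79) since 64·21 = 1344 ≡ 1, so λ ≡ 51.
  x = λ² - 61 - 46 = 2601 - 107 ≡ 45; y = λ·(61 - 45) - 28 ≡ 77. → (45, 77)
8Q: (45, 77) + (46, 53). λ = (53 - 77)/(46 - 45) ≡ 55/1 mod 79. 1⁻¹ ≡ 1 (mod 79), so λ ≡ 55.
  x = λ² - 45 - 46 = 3025 - 91 ≡ 11; y = λ·(45 - 11) - 77 ≡ 55. → (11, 55)
9Q: (11, 55) + (46, 53). λ = (53 - 55)/(46 - 11) ≡ 77/35 mod 79. 35⁻¹ ≡ 70 (mod 79), so λ ≡ 18.
  x = λ² - 11 - 46 = 324 - 57 ≡ 30; y = λ·(11 - 30) - 55 ≡ 77. → (30, 77)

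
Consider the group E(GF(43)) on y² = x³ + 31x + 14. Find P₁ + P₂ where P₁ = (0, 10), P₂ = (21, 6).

(0, 10) + (21, 6). λ = (6 - 10)/(21 - 0) ≡ 39/21 mod 43. 21⁻¹ ≡ 41 (mod 43), so λ ≡ 8.
  x = λ² - 0 - 21 = 64 - 21 ≡ 0; y = λ·(0 - 0) - 10 ≡ 33. → (0, 33)

(0, 33)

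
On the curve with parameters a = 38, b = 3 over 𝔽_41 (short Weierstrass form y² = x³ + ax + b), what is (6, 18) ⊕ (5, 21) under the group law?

(39, 40)

(6, 18) + (5, 21). λ = (21 - 18)/(5 - 6) ≡ 3/40 mod 41. 40⁻¹ ≡ 40 (mod 41) since 40·40 = 1600 ≡ 1, so λ ≡ 38.
  x = λ² - 6 - 5 = 1444 - 11 ≡ 39; y = λ·(6 - 39) - 18 ≡ 40. → (39, 40)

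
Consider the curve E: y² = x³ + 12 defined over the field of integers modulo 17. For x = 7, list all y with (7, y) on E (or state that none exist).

x³ + 0x + 12 = 355 ≡ 15 (mod 17).
Square roots of 15 mod 17: 7 and 10 (since 7² = 49 ≡ 15).

7, 10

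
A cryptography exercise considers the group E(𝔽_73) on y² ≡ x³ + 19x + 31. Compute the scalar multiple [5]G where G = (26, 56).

Repeated addition: build up to 5G.
2G: tangent at (26, 56): λ = (3·26² + 19)/(2·56) ≡ 3/39. 39⁻¹ ≡ 15 (mod 73), so λ ≡ 3·15 ≡ 45.
  x = λ² - 26 - 26 = 2025 - 52 ≡ 2; y = λ·(26 - 2) - 56 ≡ 2. → (2, 2)
3G: (2, 2) + (26, 56). λ = (56 - 2)/(26 - 2) ≡ 54/24 mod 73. 24⁻¹ ≡ 70 (mod 73) since 24·70 = 1680 ≡ 1, so λ ≡ 57.
  x = λ² - 2 - 26 = 3249 - 28 ≡ 9; y = λ·(2 - 9) - 2 ≡ 37. → (9, 37)
4G: (9, 37) + (26, 56). λ = (56 - 37)/(26 - 9) ≡ 19/17 mod 73. 17⁻¹ ≡ 43 (mod 73) since 17·43 = 731 ≡ 1, so λ ≡ 14.
  x = λ² - 9 - 26 = 196 - 35 ≡ 15; y = λ·(9 - 15) - 37 ≡ 25. → (15, 25)
5G: (15, 25) + (26, 56). λ = (56 - 25)/(26 - 15) ≡ 31/11 mod 73. 11⁻¹ ≡ 20 (mod 73), so λ ≡ 36.
  x = λ² - 15 - 26 = 1296 - 41 ≡ 14; y = λ·(15 - 14) - 25 ≡ 11. → (14, 11)

(14, 11)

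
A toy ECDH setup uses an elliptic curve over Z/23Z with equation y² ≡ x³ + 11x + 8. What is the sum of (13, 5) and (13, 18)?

O

The two points share x = 13 and their y-coordinates satisfy 5 + 18 ≡ 0 (mod 23), so they are inverses. Their sum is O.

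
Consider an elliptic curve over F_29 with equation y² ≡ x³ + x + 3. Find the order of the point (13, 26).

12

2P: tangent at (13, 26): λ = (3·13² + 1)/(2·26) ≡ 15/23. 23⁻¹ ≡ 24 (mod 29) since 23·24 = 552 ≡ 1, so λ ≡ 15·24 ≡ 12.
  x = λ² - 13 - 13 = 144 - 26 ≡ 2; y = λ·(13 - 2) - 26 ≡ 19. → (2, 19)
3P: (2, 19) + (13, 26). λ = (26 - 19)/(13 - 2) ≡ 7/11 mod 29. 11⁻¹ ≡ 8 (mod 29), so λ ≡ 27.
  x = λ² - 2 - 13 = 729 - 15 ≡ 18; y = λ·(2 - 18) - 19 ≡ 13. → (18, 13)
4P: (18, 13) + (13, 26). λ = (26 - 13)/(13 - 18) ≡ 13/24 mod 29. 24⁻¹ ≡ 23 (mod 29), so λ ≡ 9.
  x = λ² - 18 - 13 = 81 - 31 ≡ 21; y = λ·(18 - 21) - 13 ≡ 18. → (21, 18)
5P: (21, 18) + (13, 26). λ = (26 - 18)/(13 - 21) ≡ 8/21 mod 29. 21⁻¹ ≡ 18 (mod 29), so λ ≡ 28.
  x = λ² - 21 - 13 = 784 - 34 ≡ 25; y = λ·(21 - 25) - 18 ≡ 15. → (25, 15)
6P: (25, 15) + (13, 26). λ = (26 - 15)/(13 - 25) ≡ 11/17 mod 29. 17⁻¹ ≡ 12 (mod 29), so λ ≡ 16.
  x = λ² - 25 - 13 = 256 - 38 ≡ 15; y = λ·(25 - 15) - 15 ≡ 0. → (15, 0)
7P: (15, 0) + (13, 26). λ = (26 - 0)/(13 - 15) ≡ 26/27 mod 29. 27⁻¹ ≡ 14 (mod 29), so λ ≡ 16.
  x = λ² - 15 - 13 = 256 - 28 ≡ 25; y = λ·(15 - 25) - 0 ≡ 14. → (25, 14)
8P: (25, 14) + (13, 26). λ = (26 - 14)/(13 - 25) ≡ 12/17 mod 29. 17⁻¹ ≡ 12 (mod 29), so λ ≡ 28.
  x = λ² - 25 - 13 = 784 - 38 ≡ 21; y = λ·(25 - 21) - 14 ≡ 11. → (21, 11)
9P: (21, 11) + (13, 26). λ = (26 - 11)/(13 - 21) ≡ 15/21 mod 29. 21⁻¹ ≡ 18 (mod 29), so λ ≡ 9.
  x = λ² - 21 - 13 = 81 - 34 ≡ 18; y = λ·(21 - 18) - 11 ≡ 16. → (18, 16)
10P: (18, 16) + (13, 26). λ = (26 - 16)/(13 - 18) ≡ 10/24 mod 29. 24⁻¹ ≡ 23 (mod 29), so λ ≡ 27.
  x = λ² - 18 - 13 = 729 - 31 ≡ 2; y = λ·(18 - 2) - 16 ≡ 10. → (2, 10)
11P: (2, 10) + (13, 26). λ = (26 - 10)/(13 - 2) ≡ 16/11 mod 29. 11⁻¹ ≡ 8 (mod 29), so λ ≡ 12.
  x = λ² - 2 - 13 = 144 - 15 ≡ 13; y = λ·(2 - 13) - 10 ≡ 3. → (13, 3)
12P: (13, 3) + (13, 26): same x and y₁ ≡ -y₂, so the sum is 𝒪.
12P = 𝒪, so the order is 12.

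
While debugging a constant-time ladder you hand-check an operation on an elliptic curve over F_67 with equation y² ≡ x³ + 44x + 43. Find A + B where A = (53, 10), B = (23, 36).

(53, 10) + (23, 36). λ = (36 - 10)/(23 - 53) ≡ 26/37 mod 67. 37⁻¹ ≡ 29 (mod 67), so λ ≡ 17.
  x = λ² - 53 - 23 = 289 - 76 ≡ 12; y = λ·(53 - 12) - 10 ≡ 17. → (12, 17)

(12, 17)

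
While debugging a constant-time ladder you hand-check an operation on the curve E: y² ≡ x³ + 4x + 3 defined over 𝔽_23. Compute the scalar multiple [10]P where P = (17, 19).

O

Repeated addition: build up to 10P.
2P: tangent at (17, 19): λ = (3·17² + 4)/(2·19) ≡ 20/15. 15⁻¹ ≡ 20 (mod 23), so λ ≡ 20·20 ≡ 9.
  x = λ² - 17 - 17 = 81 - 34 ≡ 1; y = λ·(17 - 1) - 19 ≡ 10. → (1, 10)
3P: (1, 10) + (17, 19). λ = (19 - 10)/(17 - 1) ≡ 9/16 mod 23. 16⁻¹ ≡ 13 (mod 23), so λ ≡ 2.
  x = λ² - 1 - 17 = 4 - 18 ≡ 9; y = λ·(1 - 9) - 10 ≡ 20. → (9, 20)
4P: (9, 20) + (17, 19). λ = (19 - 20)/(17 - 9) ≡ 22/8 mod 23. 8⁻¹ ≡ 3 (mod 23), so λ ≡ 20.
  x = λ² - 9 - 17 = 400 - 26 ≡ 6; y = λ·(9 - 6) - 20 ≡ 17. → (6, 17)
5P: (6, 17) + (17, 19). λ = (19 - 17)/(17 - 6) ≡ 2/11 mod 23. 11⁻¹ ≡ 21 (mod 23) since 11·21 = 231 ≡ 1, so λ ≡ 19.
  x = λ² - 6 - 17 = 361 - 23 ≡ 16; y = λ·(6 - 16) - 17 ≡ 0. → (16, 0)
6P: (16, 0) + (17, 19). λ = (19 - 0)/(17 - 16) ≡ 19/1 mod 23. 1⁻¹ ≡ 1 (mod 23), so λ ≡ 19.
  x = λ² - 16 - 17 = 361 - 33 ≡ 6; y = λ·(16 - 6) - 0 ≡ 6. → (6, 6)
7P: (6, 6) + (17, 19). λ = (19 - 6)/(17 - 6) ≡ 13/11 mod 23. 11⁻¹ ≡ 21 (mod 23) since 11·21 = 231 ≡ 1, so λ ≡ 20.
  x = λ² - 6 - 17 = 400 - 23 ≡ 9; y = λ·(6 - 9) - 6 ≡ 3. → (9, 3)
8P: (9, 3) + (17, 19). λ = (19 - 3)/(17 - 9) ≡ 16/8 mod 23. 8⁻¹ ≡ 3 (mod 23) since 8·3 = 24 ≡ 1, so λ ≡ 2.
  x = λ² - 9 - 17 = 4 - 26 ≡ 1; y = λ·(9 - 1) - 3 ≡ 13. → (1, 13)
9P: (1, 13) + (17, 19). λ = (19 - 13)/(17 - 1) ≡ 6/16 mod 23. 16⁻¹ ≡ 13 (mod 23), so λ ≡ 9.
  x = λ² - 1 - 17 = 81 - 18 ≡ 17; y = λ·(1 - 17) - 13 ≡ 4. → (17, 4)
10P: (17, 4) + (17, 19): same x and y₁ ≡ -y₂, so the sum is O.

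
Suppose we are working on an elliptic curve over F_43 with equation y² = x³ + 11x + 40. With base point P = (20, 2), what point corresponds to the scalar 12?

Repeated addition: build up to 12P.
2P: tangent at (20, 2): λ = (3·20² + 11)/(2·2) ≡ 7/4. 4⁻¹ ≡ 11 (mod 43) since 4·11 = 44 ≡ 1, so λ ≡ 7·11 ≡ 34.
  x = λ² - 20 - 20 = 1156 - 40 ≡ 41; y = λ·(20 - 41) - 2 ≡ 15. → (41, 15)
3P: (41, 15) + (20, 2). λ = (2 - 15)/(20 - 41) ≡ 30/22 mod 43. 22⁻¹ ≡ 2 (mod 43), so λ ≡ 17.
  x = λ² - 41 - 20 = 289 - 61 ≡ 13; y = λ·(41 - 13) - 15 ≡ 31. → (13, 31)
4P: (13, 31) + (20, 2). λ = (2 - 31)/(20 - 13) ≡ 14/7 mod 43. 7⁻¹ ≡ 37 (mod 43), so λ ≡ 2.
  x = λ² - 13 - 20 = 4 - 33 ≡ 14; y = λ·(13 - 14) - 31 ≡ 10. → (14, 10)
5P: (14, 10) + (20, 2). λ = (2 - 10)/(20 - 14) ≡ 35/6 mod 43. 6⁻¹ ≡ 36 (mod 43), so λ ≡ 13.
  x = λ² - 14 - 20 = 169 - 34 ≡ 6; y = λ·(14 - 6) - 10 ≡ 8. → (6, 8)
6P: (6, 8) + (20, 2). λ = (2 - 8)/(20 - 6) ≡ 37/14 mod 43. 14⁻¹ ≡ 40 (mod 43), so λ ≡ 18.
  x = λ² - 6 - 20 = 324 - 26 ≡ 40; y = λ·(6 - 40) - 8 ≡ 25. → (40, 25)
7P: (40, 25) + (20, 2). λ = (2 - 25)/(20 - 40) ≡ 20/23 mod 43. 23⁻¹ ≡ 15 (mod 43), so λ ≡ 42.
  x = λ² - 40 - 20 = 1764 - 60 ≡ 27; y = λ·(40 - 27) - 25 ≡ 5. → (27, 5)
8P: (27, 5) + (20, 2). λ = (2 - 5)/(20 - 27) ≡ 40/36 mod 43. 36⁻¹ ≡ 6 (mod 43), so λ ≡ 25.
  x = λ² - 27 - 20 = 625 - 47 ≡ 19; y = λ·(27 - 19) - 5 ≡ 23. → (19, 23)
9P: (19, 23) + (20, 2). λ = (2 - 23)/(20 - 19) ≡ 22/1 mod 43. 1⁻¹ ≡ 1 (mod 43), so λ ≡ 22.
  x = λ² - 19 - 20 = 484 - 39 ≡ 15; y = λ·(19 - 15) - 23 ≡ 22. → (15, 22)
10P: (15, 22) + (20, 2). λ = (2 - 22)/(20 - 15) ≡ 23/5 mod 43. 5⁻¹ ≡ 26 (mod 43), so λ ≡ 39.
  x = λ² - 15 - 20 = 1521 - 35 ≡ 24; y = λ·(15 - 24) - 22 ≡ 14. → (24, 14)
11P: (24, 14) + (20, 2). λ = (2 - 14)/(20 - 24) ≡ 31/39 mod 43. 39⁻¹ ≡ 32 (mod 43), so λ ≡ 3.
  x = λ² - 24 - 20 = 9 - 44 ≡ 8; y = λ·(24 - 8) - 14 ≡ 34. → (8, 34)
12P: (8, 34) + (20, 2). λ = (2 - 34)/(20 - 8) ≡ 11/12 mod 43. 12⁻¹ ≡ 18 (mod 43), so λ ≡ 26.
  x = λ² - 8 - 20 = 676 - 28 ≡ 3; y = λ·(8 - 3) - 34 ≡ 10. → (3, 10)

(3, 10)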